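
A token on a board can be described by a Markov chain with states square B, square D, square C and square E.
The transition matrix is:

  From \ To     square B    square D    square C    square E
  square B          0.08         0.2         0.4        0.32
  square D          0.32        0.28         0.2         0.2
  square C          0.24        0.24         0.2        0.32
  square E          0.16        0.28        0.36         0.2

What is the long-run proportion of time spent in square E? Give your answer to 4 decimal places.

Let the stationary distribution be π with π = πP and π_1 + π_2 + π_3 + π_4 = 1.
π_1 = 0.08·π_1 + 0.32·π_2 + 0.24·π_3 + 0.16·π_4
π_2 = 0.2·π_1 + 0.28·π_2 + 0.24·π_3 + 0.28·π_4
π_3 = 0.4·π_1 + 0.2·π_2 + 0.2·π_3 + 0.36·π_4
Solving with the normalization constraint gives π = (0.2064, 0.2522, 0.2827, 0.2587).
So the stationary probability of square E is 0.2587.

0.2587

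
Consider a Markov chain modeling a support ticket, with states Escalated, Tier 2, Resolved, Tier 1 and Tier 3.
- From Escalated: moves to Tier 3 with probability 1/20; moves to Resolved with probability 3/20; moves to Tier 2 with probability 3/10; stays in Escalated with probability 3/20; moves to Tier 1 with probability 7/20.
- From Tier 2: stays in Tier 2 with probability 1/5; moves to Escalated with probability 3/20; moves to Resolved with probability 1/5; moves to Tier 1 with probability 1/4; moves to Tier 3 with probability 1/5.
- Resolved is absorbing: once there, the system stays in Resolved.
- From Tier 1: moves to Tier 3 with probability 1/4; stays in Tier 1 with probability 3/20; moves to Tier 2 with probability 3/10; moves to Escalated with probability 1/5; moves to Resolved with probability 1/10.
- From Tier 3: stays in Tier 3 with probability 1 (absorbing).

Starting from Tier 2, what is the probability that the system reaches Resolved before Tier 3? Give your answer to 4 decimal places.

0.4717

Let h(s) be the probability of absorption at Resolved starting from transient state s. Then h(Resolved) = 1 and h(Tier 3) = 0. By first-step analysis:
h(Escalated) = 0.15·h(Escalated) + 0.3·h(Tier 2) + 0.15·1 + 0.35·h(Tier 1) + 0.05·0
h(Tier 2) = 0.15·h(Escalated) + 0.2·h(Tier 2) + 0.2·1 + 0.25·h(Tier 1) + 0.2·0
h(Tier 1) = 0.2·h(Escalated) + 0.3·h(Tier 2) + 0.1·1 + 0.15·h(Tier 1) + 0.25·0
Solving: h(Escalated) = 0.5093, h(Tier 2) = 0.4717, h(Tier 1) = 0.4040.
Starting from Tier 2, the probability is 0.4717.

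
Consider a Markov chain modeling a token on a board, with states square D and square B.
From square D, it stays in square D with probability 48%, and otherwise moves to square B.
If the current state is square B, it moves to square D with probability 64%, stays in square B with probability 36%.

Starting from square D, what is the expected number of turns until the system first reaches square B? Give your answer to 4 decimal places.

Let t(s) be the expected number of turns to first reach square B from state s, with t(square B) = 0. Conditioning on the first turn:
t(square D) = 1 + 0.48·t(square D)
Solving: t(square D) = 1.9231.
Expected turns from square D to square B: 1.9231.

1.9231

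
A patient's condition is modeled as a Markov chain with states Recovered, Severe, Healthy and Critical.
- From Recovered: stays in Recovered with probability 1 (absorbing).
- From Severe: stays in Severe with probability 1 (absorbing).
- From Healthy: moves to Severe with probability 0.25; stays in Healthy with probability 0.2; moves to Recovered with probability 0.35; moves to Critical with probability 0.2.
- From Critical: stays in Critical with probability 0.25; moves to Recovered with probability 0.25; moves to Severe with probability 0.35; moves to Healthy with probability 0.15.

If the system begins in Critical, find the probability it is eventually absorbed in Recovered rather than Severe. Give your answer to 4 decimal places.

0.4430

Let h(s) be the probability of absorption at Recovered starting from transient state s. Then h(Recovered) = 1 and h(Severe) = 0. By first-step analysis:
h(Healthy) = 0.35·1 + 0.25·0 + 0.2·h(Healthy) + 0.2·h(Critical)
h(Critical) = 0.25·1 + 0.35·0 + 0.15·h(Healthy) + 0.25·h(Critical)
Solving: h(Healthy) = 0.5482, h(Critical) = 0.4430.
Starting from Critical, the probability is 0.4430.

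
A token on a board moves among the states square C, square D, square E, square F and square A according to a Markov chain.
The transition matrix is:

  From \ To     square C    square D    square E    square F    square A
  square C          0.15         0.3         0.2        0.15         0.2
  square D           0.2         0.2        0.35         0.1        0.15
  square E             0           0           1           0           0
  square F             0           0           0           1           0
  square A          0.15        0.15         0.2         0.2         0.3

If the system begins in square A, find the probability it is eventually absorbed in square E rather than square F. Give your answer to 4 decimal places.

Let h(s) be the probability of absorption at square E starting from transient state s. Then h(square E) = 1 and h(square F) = 0. By first-step analysis:
h(square C) = 0.15·h(square C) + 0.3·h(square D) + 0.2·1 + 0.15·0 + 0.2·h(square A)
h(square D) = 0.2·h(square C) + 0.2·h(square D) + 0.35·1 + 0.1·0 + 0.15·h(square A)
h(square A) = 0.15·h(square C) + 0.15·h(square D) + 0.2·1 + 0.2·0 + 0.3·h(square A)
Solving: h(square C) = 0.6149, h(square D) = 0.6975, h(square A) = 0.5669.
Starting from square A, the probability is 0.5669.

0.5669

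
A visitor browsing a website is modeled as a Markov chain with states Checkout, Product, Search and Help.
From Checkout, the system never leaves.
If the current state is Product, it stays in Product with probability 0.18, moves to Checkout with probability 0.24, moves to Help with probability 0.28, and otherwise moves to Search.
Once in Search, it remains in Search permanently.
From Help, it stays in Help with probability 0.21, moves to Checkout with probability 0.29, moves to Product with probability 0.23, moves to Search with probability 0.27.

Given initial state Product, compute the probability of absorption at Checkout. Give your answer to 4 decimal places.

Let h(s) be the probability of absorption at Checkout starting from transient state s. Then h(Checkout) = 1 and h(Search) = 0. By first-step analysis:
h(Product) = 0.24·1 + 0.18·h(Product) + 0.3·0 + 0.28·h(Help)
h(Help) = 0.29·1 + 0.23·h(Product) + 0.27·0 + 0.21·h(Help)
Solving: h(Product) = 0.4642, h(Help) = 0.5022.
Starting from Product, the probability is 0.4642.

0.4642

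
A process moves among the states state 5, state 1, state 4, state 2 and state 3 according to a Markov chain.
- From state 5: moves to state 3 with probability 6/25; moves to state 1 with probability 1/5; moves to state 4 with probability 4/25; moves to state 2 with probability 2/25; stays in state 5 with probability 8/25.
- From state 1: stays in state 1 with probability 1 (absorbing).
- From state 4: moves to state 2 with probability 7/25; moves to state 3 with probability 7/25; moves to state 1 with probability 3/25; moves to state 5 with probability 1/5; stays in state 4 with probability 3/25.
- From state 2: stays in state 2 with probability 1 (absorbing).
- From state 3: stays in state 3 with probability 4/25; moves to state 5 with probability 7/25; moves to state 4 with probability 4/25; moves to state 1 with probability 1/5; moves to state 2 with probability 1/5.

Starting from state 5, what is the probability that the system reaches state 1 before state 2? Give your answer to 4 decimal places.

Let h(s) be the probability of absorption at state 1 starting from transient state s. Then h(state 1) = 1 and h(state 2) = 0. By first-step analysis:
h(state 5) = 0.32·h(state 5) + 0.2·1 + 0.16·h(state 4) + 0.08·0 + 0.24·h(state 3)
h(state 4) = 0.2·h(state 5) + 0.12·1 + 0.12·h(state 4) + 0.28·0 + 0.28·h(state 3)
h(state 3) = 0.28·h(state 5) + 0.2·1 + 0.16·h(state 4) + 0.2·0 + 0.16·h(state 3)
Solving: h(state 5) = 0.5761, h(state 4) = 0.4302, h(state 3) = 0.5121.
Starting from state 5, the probability is 0.5761.

0.5761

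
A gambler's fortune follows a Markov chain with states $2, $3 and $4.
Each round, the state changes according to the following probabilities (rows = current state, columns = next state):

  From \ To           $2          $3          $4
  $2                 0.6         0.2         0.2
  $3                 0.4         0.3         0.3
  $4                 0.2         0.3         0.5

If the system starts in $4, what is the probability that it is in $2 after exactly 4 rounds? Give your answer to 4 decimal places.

Propagate the distribution vector 4 rounds from $4.
After 0 rounds: (0.0000, 0.0000, 1.0000)
After 1 round: (0.2000, 0.3000, 0.5000)
After 2 rounds: (0.3400, 0.2800, 0.3800)
After 3 rounds: (0.3920, 0.2660, 0.3420)
After 4 rounds: (0.4100, 0.2608, 0.3292)
P(in $2 after 4 rounds) = 0.4100

0.4100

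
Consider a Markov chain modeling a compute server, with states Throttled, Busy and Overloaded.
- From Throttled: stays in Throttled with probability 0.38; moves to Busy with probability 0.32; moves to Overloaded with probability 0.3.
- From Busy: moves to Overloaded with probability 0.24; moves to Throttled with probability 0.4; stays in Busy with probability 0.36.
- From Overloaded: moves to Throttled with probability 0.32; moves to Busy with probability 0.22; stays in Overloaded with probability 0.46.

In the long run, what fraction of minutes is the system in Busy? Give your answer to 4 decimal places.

Let the stationary distribution be π with π = πP and π_1 + π_2 + π_3 = 1.
π_1 = 0.38·π_1 + 0.4·π_2 + 0.32·π_3
π_2 = 0.32·π_1 + 0.36·π_2 + 0.22·π_3
Solving with the normalization constraint gives π = (0.3658, 0.2984, 0.3358).
So the stationary probability of Busy is 0.2984.

0.2984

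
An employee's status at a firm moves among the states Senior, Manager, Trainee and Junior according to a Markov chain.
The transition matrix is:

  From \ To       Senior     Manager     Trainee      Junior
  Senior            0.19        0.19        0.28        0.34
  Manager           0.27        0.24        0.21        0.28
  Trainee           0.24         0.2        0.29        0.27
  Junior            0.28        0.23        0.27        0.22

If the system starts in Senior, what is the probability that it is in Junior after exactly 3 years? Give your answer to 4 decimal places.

0.2762

Propagate the distribution vector 3 years from Senior.
After 0 years: (1.0000, 0.0000, 0.0000, 0.0000)
After 1 year: (0.1900, 0.1900, 0.2800, 0.3400)
After 2 years: (0.2498, 0.2159, 0.2661, 0.2682)
After 3 years: (0.2447, 0.2142, 0.2649, 0.2762)
P(in Junior after 3 years) = 0.2762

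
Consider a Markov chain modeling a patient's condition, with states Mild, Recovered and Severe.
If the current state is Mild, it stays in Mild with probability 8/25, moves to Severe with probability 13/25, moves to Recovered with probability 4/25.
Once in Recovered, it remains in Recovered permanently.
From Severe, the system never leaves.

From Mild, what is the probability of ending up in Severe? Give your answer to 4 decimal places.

Let h(s) be the probability of absorption at Severe starting from transient state s. Then h(Severe) = 1 and h(Recovered) = 0. By first-step analysis:
h(Mild) = 0.32·h(Mild) + 0.16·0 + 0.52·1
Solving: h(Mild) = 0.7647.
Starting from Mild, the probability is 0.7647.

0.7647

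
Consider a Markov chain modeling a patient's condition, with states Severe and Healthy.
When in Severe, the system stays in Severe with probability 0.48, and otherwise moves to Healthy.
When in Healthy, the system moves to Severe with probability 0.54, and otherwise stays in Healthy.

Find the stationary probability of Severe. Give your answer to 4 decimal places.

Let the stationary distribution be π with π = πP and π_1 + π_2 = 1.
π_1 = 0.48·π_1 + 0.54·π_2
Solving with the normalization constraint gives π = (0.5094, 0.4906).
So the stationary probability of Severe is 0.5094.

0.5094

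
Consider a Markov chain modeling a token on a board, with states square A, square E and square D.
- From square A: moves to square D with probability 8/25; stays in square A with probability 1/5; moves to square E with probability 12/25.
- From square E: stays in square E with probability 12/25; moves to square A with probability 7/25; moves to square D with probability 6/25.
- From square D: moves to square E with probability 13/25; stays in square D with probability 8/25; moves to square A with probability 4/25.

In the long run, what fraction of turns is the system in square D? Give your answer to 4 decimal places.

0.2807

Let the stationary distribution be π with π = πP and π_1 + π_2 + π_3 = 1.
π_1 = 0.2·π_1 + 0.28·π_2 + 0.16·π_3
π_2 = 0.48·π_1 + 0.48·π_2 + 0.52·π_3
Solving with the normalization constraint gives π = (0.2281, 0.4912, 0.2807).
So the stationary probability of square D is 0.2807.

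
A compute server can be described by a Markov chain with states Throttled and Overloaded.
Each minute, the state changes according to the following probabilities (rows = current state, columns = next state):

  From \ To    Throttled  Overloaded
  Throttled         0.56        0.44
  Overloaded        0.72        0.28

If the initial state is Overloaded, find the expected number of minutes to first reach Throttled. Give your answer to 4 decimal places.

1.3889

Let t(s) be the expected number of minutes to first reach Throttled from state s, with t(Throttled) = 0. Conditioning on the first minute:
t(Overloaded) = 1 + 0.28·t(Overloaded)
Solving: t(Overloaded) = 1.3889.
Expected minutes from Overloaded to Throttled: 1.3889.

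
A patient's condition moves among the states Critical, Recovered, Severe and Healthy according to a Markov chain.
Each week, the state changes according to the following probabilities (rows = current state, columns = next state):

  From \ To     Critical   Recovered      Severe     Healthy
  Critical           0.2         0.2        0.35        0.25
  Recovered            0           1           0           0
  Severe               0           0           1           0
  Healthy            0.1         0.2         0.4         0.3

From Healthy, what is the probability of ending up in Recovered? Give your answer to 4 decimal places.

0.3364

Let h(s) be the probability of absorption at Recovered starting from transient state s. Then h(Recovered) = 1 and h(Severe) = 0. By first-step analysis:
h(Critical) = 0.2·h(Critical) + 0.2·1 + 0.35·0 + 0.25·h(Healthy)
h(Healthy) = 0.1·h(Critical) + 0.2·1 + 0.4·0 + 0.3·h(Healthy)
Solving: h(Critical) = 0.3551, h(Healthy) = 0.3364.
Starting from Healthy, the probability is 0.3364.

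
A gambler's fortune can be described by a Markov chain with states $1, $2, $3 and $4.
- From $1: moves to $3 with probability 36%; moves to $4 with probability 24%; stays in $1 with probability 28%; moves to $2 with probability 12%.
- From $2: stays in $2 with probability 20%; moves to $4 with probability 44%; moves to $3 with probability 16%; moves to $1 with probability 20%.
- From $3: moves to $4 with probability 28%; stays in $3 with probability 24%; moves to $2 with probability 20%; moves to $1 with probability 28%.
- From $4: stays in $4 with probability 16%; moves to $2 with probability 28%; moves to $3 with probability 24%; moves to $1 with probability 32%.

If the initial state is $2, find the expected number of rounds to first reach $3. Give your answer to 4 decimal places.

Let t(s) be the expected number of rounds to first reach $3 from state s, with t($3) = 0. Conditioning on the first round:
t($1) = 1 + 0.28·t($1) + 0.12·t($2) + 0.24·t($4)
t($2) = 1 + 0.2·t($1) + 0.2·t($2) + 0.44·t($4)
t($4) = 1 + 0.32·t($1) + 0.28·t($2) + 0.16·t($4)
Solving: t($1) = 3.3955, t($2) = 4.2429, t($4) = 3.8983.
Expected rounds from $2 to $3: 4.2429.

4.2429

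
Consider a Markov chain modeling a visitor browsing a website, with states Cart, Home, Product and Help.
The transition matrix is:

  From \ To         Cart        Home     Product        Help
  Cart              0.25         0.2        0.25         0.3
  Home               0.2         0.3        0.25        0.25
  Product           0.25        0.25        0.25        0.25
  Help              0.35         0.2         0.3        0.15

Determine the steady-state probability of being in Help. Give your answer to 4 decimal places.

Let the stationary distribution be π with π = πP and π_1 + π_2 + π_3 + π_4 = 1.
π_1 = 0.25·π_1 + 0.2·π_2 + 0.25·π_3 + 0.35·π_4
π_2 = 0.2·π_1 + 0.3·π_2 + 0.25·π_3 + 0.2·π_4
π_3 = 0.25·π_1 + 0.25·π_2 + 0.25·π_3 + 0.3·π_4
Solving with the normalization constraint gives π = (0.2621, 0.2368, 0.2620, 0.2392).
So the stationary probability of Help is 0.2392.

0.2392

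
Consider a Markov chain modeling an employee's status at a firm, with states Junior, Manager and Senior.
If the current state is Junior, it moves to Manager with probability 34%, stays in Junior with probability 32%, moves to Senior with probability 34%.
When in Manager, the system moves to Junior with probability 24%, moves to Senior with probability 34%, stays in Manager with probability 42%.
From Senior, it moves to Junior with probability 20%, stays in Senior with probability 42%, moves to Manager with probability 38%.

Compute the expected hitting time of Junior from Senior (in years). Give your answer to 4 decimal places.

Let t(s) be the expected number of years to first reach Junior from state s, with t(Junior) = 0. Conditioning on the first year:
t(Manager) = 1 + 0.42·t(Manager) + 0.34·t(Senior)
t(Senior) = 1 + 0.38·t(Manager) + 0.42·t(Senior)
Solving: t(Manager) = 4.4402, t(Senior) = 4.6332.
Expected years from Senior to Junior: 4.6332.

4.6332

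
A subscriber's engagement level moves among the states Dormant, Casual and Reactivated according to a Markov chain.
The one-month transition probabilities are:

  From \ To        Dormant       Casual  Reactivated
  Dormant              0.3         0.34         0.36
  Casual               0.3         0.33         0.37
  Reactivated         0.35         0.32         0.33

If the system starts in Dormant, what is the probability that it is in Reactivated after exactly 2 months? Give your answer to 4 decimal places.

0.3526

Sum over the intermediate state after 1 month:
P = P(Dormant→Dormant)·P(Dormant→Reactivated) + P(Dormant→Casual)·P(Casual→Reactivated) + P(Dormant→Reactivated)·P(Reactivated→Reactivated)
  = 0.3×0.36 + 0.34×0.37 + 0.36×0.33
  = 0.1080 + 0.1258 + 0.1188 = 0.3526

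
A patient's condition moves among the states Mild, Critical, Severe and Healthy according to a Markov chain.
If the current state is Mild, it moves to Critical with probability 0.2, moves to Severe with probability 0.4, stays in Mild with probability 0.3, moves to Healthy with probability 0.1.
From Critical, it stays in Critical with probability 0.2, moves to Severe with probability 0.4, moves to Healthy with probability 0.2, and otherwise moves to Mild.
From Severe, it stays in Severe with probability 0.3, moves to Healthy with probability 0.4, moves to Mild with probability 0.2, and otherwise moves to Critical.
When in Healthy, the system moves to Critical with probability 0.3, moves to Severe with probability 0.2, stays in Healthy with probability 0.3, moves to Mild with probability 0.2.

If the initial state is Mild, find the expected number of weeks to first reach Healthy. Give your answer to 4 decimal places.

Let t(s) be the expected number of weeks to first reach Healthy from state s, with t(Healthy) = 0. Conditioning on the first week:
t(Mild) = 1 + 0.3·t(Mild) + 0.2·t(Critical) + 0.4·t(Severe)
t(Critical) = 1 + 0.2·t(Mild) + 0.2·t(Critical) + 0.4·t(Severe)
t(Severe) = 1 + 0.2·t(Mild) + 0.1·t(Critical) + 0.3·t(Severe)
Solving: t(Mild) = 4.4355, t(Critical) = 3.9919, t(Severe) = 3.2661.
Expected weeks from Mild to Healthy: 4.4355.

4.4355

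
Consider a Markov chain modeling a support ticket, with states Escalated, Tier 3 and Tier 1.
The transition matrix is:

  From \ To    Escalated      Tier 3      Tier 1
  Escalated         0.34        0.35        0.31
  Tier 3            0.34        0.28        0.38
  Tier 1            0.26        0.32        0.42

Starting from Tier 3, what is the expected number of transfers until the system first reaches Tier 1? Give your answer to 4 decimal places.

2.8074

Let t(s) be the expected number of transfers to first reach Tier 1 from state s, with t(Tier 1) = 0. Conditioning on the first transfer:
t(Escalated) = 1 + 0.34·t(Escalated) + 0.35·t(Tier 3)
t(Tier 3) = 1 + 0.34·t(Escalated) + 0.28·t(Tier 3)
Solving: t(Escalated) = 3.0039, t(Tier 3) = 2.8074.
Expected transfers from Tier 3 to Tier 1: 2.8074.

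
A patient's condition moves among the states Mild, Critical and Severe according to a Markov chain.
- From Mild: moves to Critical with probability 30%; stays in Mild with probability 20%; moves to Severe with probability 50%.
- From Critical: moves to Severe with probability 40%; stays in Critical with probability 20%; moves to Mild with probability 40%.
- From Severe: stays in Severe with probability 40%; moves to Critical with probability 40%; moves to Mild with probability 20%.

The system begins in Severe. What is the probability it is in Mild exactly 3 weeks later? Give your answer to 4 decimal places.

Propagate the distribution vector 3 weeks from Severe.
After 0 weeks: (0.0000, 0.0000, 1.0000)
After 1 week: (0.2000, 0.4000, 0.4000)
After 2 weeks: (0.2800, 0.3000, 0.4200)
After 3 weeks: (0.2600, 0.3120, 0.4280)
P(in Mild after 3 weeks) = 0.2600

0.2600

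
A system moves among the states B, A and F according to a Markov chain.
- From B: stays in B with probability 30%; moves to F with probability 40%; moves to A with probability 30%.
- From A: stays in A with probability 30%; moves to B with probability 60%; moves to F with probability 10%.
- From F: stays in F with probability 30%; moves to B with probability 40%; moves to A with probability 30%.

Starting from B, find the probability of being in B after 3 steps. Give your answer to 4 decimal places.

0.4170

Propagate the distribution vector 3 steps from B.
After 0 steps: (1.0000, 0.0000, 0.0000)
After 1 step: (0.3000, 0.3000, 0.4000)
After 2 steps: (0.4300, 0.3000, 0.2700)
After 3 steps: (0.4170, 0.3000, 0.2830)
P(in B after 3 steps) = 0.4170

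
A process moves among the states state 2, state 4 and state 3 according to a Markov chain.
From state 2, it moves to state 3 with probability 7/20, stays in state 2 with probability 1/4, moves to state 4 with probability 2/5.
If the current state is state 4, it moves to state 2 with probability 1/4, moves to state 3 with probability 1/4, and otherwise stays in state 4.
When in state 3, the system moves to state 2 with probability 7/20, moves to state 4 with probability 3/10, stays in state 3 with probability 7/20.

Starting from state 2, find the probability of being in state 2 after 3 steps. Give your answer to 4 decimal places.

0.2810

Propagate the distribution vector 3 steps from state 2.
After 0 steps: (1.0000, 0.0000, 0.0000)
After 1 step: (0.2500, 0.4000, 0.3500)
After 2 steps: (0.2850, 0.4050, 0.3100)
After 3 steps: (0.2810, 0.4095, 0.3095)
P(in state 2 after 3 steps) = 0.2810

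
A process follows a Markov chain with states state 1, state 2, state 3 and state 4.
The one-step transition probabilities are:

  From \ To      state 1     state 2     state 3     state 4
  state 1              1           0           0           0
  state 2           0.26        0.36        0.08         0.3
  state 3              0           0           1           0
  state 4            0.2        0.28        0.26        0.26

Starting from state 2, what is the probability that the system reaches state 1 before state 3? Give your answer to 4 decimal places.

Let h(s) be the probability of absorption at state 1 starting from transient state s. Then h(state 1) = 1 and h(state 3) = 0. By first-step analysis:
h(state 2) = 0.26·1 + 0.36·h(state 2) + 0.08·0 + 0.3·h(state 4)
h(state 4) = 0.2·1 + 0.28·h(state 2) + 0.26·0 + 0.26·h(state 4)
Solving: h(state 2) = 0.6478, h(state 4) = 0.5154.
Starting from state 2, the probability is 0.6478.

0.6478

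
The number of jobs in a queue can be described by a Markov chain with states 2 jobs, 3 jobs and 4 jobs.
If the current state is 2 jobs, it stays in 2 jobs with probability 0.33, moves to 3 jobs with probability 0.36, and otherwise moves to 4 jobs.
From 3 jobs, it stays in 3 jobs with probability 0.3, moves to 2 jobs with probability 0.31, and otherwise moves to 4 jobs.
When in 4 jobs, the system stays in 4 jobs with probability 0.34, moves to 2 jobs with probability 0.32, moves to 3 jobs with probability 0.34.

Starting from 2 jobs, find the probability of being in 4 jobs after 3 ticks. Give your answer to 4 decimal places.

Propagate the distribution vector 3 ticks from 2 jobs.
After 0 ticks: (1.0000, 0.0000, 0.0000)
After 1 tick: (0.3300, 0.3600, 0.3100)
After 2 ticks: (0.3197, 0.3322, 0.3481)
After 3 ticks: (0.3199, 0.3331, 0.3470)
P(in 4 jobs after 3 ticks) = 0.3470

0.3470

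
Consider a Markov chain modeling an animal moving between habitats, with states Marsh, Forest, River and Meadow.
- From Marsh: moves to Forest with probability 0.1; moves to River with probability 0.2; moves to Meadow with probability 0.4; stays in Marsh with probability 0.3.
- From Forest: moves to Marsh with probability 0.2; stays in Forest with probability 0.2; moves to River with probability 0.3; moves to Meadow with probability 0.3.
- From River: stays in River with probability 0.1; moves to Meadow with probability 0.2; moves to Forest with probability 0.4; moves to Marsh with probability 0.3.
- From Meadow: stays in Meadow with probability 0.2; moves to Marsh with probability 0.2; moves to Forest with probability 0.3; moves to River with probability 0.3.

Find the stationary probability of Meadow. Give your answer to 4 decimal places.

0.2744

Let the stationary distribution be π with π = πP and π_1 + π_2 + π_3 + π_4 = 1.
π_1 = 0.3·π_1 + 0.2·π_2 + 0.3·π_3 + 0.2·π_4
π_2 = 0.1·π_1 + 0.2·π_2 + 0.4·π_3 + 0.3·π_4
π_3 = 0.2·π_1 + 0.3·π_2 + 0.1·π_3 + 0.3·π_4
Solving with the normalization constraint gives π = (0.2477, 0.2485, 0.2294, 0.2744).
So the stationary probability of Meadow is 0.2744.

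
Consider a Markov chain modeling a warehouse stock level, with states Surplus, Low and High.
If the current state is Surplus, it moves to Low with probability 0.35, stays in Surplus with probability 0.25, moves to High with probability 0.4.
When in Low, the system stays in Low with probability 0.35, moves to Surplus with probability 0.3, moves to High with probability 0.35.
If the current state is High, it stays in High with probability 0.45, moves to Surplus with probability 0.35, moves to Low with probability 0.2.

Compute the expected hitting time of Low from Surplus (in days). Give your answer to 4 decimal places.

Let t(s) be the expected number of days to first reach Low from state s, with t(Low) = 0. Conditioning on the first day:
t(Surplus) = 1 + 0.25·t(Surplus) + 0.4·t(High)
t(High) = 1 + 0.35·t(Surplus) + 0.45·t(High)
Solving: t(Surplus) = 3.4862, t(High) = 4.0367.
Expected days from Surplus to Low: 3.4862.

3.4862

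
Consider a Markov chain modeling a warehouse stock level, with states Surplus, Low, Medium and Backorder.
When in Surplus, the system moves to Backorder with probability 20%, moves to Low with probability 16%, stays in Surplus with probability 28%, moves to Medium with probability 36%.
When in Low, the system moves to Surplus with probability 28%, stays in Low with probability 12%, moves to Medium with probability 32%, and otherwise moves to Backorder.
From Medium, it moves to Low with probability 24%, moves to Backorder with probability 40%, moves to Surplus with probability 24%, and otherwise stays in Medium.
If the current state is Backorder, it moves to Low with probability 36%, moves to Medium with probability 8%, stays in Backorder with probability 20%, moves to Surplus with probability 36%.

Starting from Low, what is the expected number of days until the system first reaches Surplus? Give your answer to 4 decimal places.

3.3990

Let t(s) be the expected number of days to first reach Surplus from state s, with t(Surplus) = 0. Conditioning on the first day:
t(Low) = 1 + 0.12·t(Low) + 0.32·t(Medium) + 0.28·t(Backorder)
t(Medium) = 1 + 0.24·t(Low) + 0.12·t(Medium) + 0.4·t(Backorder)
t(Backorder) = 1 + 0.36·t(Low) + 0.08·t(Medium) + 0.2·t(Backorder)
Solving: t(Low) = 3.3990, t(Medium) = 3.4852, t(Backorder) = 3.1281.
Expected days from Low to Surplus: 3.3990.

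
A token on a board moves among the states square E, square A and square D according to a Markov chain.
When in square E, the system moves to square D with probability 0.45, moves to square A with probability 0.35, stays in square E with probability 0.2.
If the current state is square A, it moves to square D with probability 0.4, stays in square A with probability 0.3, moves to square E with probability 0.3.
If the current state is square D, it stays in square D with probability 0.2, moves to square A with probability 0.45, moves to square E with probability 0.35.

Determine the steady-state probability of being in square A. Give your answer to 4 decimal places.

Let the stationary distribution be π with π = πP and π_1 + π_2 + π_3 = 1.
π_1 = 0.2·π_1 + 0.3·π_2 + 0.35·π_3
π_2 = 0.35·π_1 + 0.3·π_2 + 0.45·π_3
Solving with the normalization constraint gives π = (0.2884, 0.3662, 0.3454).
So the stationary probability of square A is 0.3662.

0.3662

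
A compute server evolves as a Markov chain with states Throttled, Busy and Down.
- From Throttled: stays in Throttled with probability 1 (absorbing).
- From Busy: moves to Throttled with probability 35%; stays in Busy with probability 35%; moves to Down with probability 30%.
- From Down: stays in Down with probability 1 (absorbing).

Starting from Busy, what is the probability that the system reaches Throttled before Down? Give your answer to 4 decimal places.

Let h(s) be the probability of absorption at Throttled starting from transient state s. Then h(Throttled) = 1 and h(Down) = 0. By first-step analysis:
h(Busy) = 0.35·1 + 0.35·h(Busy) + 0.3·0
Solving: h(Busy) = 0.5385.
Starting from Busy, the probability is 0.5385.

0.5385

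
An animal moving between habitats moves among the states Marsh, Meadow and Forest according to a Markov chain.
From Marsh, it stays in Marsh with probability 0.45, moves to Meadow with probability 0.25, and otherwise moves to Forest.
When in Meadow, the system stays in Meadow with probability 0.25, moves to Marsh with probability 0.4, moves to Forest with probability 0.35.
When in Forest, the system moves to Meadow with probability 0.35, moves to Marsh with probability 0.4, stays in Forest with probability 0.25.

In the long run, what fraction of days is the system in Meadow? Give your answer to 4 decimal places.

0.2799

Let the stationary distribution be π with π = πP and π_1 + π_2 + π_3 = 1.
π_1 = 0.45·π_1 + 0.4·π_2 + 0.4·π_3
π_2 = 0.25·π_1 + 0.25·π_2 + 0.35·π_3
Solving with the normalization constraint gives π = (0.4211, 0.2799, 0.2990).
So the stationary probability of Meadow is 0.2799.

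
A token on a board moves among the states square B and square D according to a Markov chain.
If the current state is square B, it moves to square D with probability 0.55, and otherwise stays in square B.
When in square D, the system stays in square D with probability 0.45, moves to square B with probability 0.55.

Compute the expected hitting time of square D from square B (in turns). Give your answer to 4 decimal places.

Let t(s) be the expected number of turns to first reach square D from state s, with t(square D) = 0. Conditioning on the first turn:
t(square B) = 1 + 0.45·t(square B)
Solving: t(square B) = 1.8182.
Expected turns from square B to square D: 1.8182.

1.8182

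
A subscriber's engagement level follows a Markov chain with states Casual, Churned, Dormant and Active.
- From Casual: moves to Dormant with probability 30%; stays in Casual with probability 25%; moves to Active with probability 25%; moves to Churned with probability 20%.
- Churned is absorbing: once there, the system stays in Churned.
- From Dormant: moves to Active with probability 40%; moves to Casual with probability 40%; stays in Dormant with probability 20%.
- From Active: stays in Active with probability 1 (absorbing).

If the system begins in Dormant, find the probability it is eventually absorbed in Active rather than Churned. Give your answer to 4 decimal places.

0.8333

Let h(s) be the probability of absorption at Active starting from transient state s. Then h(Active) = 1 and h(Churned) = 0. By first-step analysis:
h(Casual) = 0.25·h(Casual) + 0.2·0 + 0.3·h(Dormant) + 0.25·1
h(Dormant) = 0.4·h(Casual) + 0.2·h(Dormant) + 0.4·1
Solving: h(Casual) = 0.6667, h(Dormant) = 0.8333.
Starting from Dormant, the probability is 0.8333.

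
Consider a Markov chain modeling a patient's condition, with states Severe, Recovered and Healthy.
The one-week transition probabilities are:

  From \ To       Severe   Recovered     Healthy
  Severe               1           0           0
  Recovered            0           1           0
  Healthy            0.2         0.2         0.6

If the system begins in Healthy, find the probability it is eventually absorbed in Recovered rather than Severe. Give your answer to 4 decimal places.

0.5000

Let h(s) be the probability of absorption at Recovered starting from transient state s. Then h(Recovered) = 1 and h(Severe) = 0. By first-step analysis:
h(Healthy) = 0.2·0 + 0.2·1 + 0.6·h(Healthy)
Solving: h(Healthy) = 0.5000.
Starting from Healthy, the probability is 0.5000.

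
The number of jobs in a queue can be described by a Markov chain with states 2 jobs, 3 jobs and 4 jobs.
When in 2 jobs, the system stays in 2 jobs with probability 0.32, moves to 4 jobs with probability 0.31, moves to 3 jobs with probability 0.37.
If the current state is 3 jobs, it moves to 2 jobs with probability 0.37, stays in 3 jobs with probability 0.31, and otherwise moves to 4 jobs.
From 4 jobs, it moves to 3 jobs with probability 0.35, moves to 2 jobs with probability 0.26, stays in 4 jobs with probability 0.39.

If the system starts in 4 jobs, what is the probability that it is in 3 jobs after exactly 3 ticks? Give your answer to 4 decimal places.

Propagate the distribution vector 3 ticks from 4 jobs.
After 0 ticks: (0.0000, 0.0000, 1.0000)
After 1 tick: (0.2600, 0.3500, 0.3900)
After 2 ticks: (0.3141, 0.3412, 0.3447)
After 3 ticks: (0.3164, 0.3426, 0.3410)
P(in 3 jobs after 3 ticks) = 0.3426

0.3426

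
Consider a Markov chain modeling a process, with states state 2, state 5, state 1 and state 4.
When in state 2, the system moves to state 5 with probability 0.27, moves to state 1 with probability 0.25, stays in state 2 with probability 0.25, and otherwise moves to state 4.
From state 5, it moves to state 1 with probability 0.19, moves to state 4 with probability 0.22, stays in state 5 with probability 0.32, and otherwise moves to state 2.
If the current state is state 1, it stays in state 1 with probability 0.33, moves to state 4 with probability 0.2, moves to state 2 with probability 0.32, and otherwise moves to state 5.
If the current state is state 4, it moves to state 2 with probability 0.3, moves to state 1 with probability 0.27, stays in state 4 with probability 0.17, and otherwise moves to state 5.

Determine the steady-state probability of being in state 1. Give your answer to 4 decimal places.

Let the stationary distribution be π with π = πP and π_1 + π_2 + π_3 + π_4 = 1.
π_1 = 0.25·π_1 + 0.27·π_2 + 0.32·π_3 + 0.3·π_4
π_2 = 0.27·π_1 + 0.32·π_2 + 0.15·π_3 + 0.26·π_4
π_3 = 0.25·π_1 + 0.19·π_2 + 0.33·π_3 + 0.27·π_4
Solving with the normalization constraint gives π = (0.2835, 0.2492, 0.2600, 0.2073).
So the stationary probability of state 1 is 0.2600.

0.2600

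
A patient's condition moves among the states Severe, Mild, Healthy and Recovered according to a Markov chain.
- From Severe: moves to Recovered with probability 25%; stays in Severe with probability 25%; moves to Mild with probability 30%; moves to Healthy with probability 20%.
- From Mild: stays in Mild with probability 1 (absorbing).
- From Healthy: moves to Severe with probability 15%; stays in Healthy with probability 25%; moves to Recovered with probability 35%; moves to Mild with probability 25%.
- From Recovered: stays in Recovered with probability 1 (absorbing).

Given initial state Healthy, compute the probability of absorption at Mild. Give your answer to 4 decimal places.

Let h(s) be the probability of absorption at Mild starting from transient state s. Then h(Mild) = 1 and h(Recovered) = 0. By first-step analysis:
h(Severe) = 0.25·h(Severe) + 0.3·1 + 0.2·h(Healthy) + 0.25·0
h(Healthy) = 0.15·h(Severe) + 0.25·1 + 0.25·h(Healthy) + 0.35·0
Solving: h(Severe) = 0.5164, h(Healthy) = 0.4366.
Starting from Healthy, the probability is 0.4366.

0.4366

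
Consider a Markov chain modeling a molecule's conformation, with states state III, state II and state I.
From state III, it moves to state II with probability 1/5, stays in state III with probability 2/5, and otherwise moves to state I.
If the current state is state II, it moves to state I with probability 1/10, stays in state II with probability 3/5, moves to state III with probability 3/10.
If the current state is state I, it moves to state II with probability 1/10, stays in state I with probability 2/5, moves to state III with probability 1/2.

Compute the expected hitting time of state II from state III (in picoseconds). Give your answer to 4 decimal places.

6.2500

Let t(s) be the expected number of picoseconds to first reach state II from state s, with t(state II) = 0. Conditioning on the first picosecond:
t(state III) = 1 + 0.4·t(state III) + 0.4·t(state I)
t(state I) = 1 + 0.5·t(state III) + 0.4·t(state I)
Solving: t(state III) = 6.2500, t(state I) = 6.8750.
Expected picoseconds from state III to state II: 6.2500.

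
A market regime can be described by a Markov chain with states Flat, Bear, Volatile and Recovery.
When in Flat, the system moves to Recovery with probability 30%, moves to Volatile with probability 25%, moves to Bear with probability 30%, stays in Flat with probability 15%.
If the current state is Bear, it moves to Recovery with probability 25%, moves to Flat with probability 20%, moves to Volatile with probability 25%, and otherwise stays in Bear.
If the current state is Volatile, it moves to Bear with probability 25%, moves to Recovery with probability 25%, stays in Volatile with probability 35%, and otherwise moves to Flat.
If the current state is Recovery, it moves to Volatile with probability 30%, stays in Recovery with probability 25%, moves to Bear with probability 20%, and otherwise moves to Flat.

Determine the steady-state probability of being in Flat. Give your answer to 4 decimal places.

Let the stationary distribution be π with π = πP and π_1 + π_2 + π_3 + π_4 = 1.
π_1 = 0.15·π_1 + 0.2·π_2 + 0.15·π_3 + 0.25·π_4
π_2 = 0.3·π_1 + 0.3·π_2 + 0.25·π_3 + 0.2·π_4
π_3 = 0.25·π_1 + 0.25·π_2 + 0.35·π_3 + 0.3·π_4
Solving with the normalization constraint gives π = (0.1889, 0.2594, 0.2922, 0.2594).
So the stationary probability of Flat is 0.1889.

0.1889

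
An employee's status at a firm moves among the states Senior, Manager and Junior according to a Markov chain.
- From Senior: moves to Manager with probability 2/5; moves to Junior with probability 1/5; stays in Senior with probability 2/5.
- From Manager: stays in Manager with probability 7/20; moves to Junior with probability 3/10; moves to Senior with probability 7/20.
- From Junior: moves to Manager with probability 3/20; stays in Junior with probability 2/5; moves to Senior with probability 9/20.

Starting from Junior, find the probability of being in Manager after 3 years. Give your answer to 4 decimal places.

Propagate the distribution vector 3 years from Junior.
After 0 years: (0.0000, 0.0000, 1.0000)
After 1 year: (0.4500, 0.1500, 0.4000)
After 2 years: (0.4125, 0.2925, 0.2950)
After 3 years: (0.4001, 0.3116, 0.2883)
P(in Manager after 3 years) = 0.3116

0.3116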